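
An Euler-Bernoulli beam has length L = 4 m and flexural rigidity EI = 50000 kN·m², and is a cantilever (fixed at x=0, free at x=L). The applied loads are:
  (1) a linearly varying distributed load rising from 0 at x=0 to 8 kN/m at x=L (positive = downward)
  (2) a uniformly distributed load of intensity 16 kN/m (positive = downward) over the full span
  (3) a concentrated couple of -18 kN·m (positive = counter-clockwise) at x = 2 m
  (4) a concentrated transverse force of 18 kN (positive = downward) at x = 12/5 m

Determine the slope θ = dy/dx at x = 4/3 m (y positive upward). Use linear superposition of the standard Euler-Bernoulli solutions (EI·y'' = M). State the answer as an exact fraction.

Load 1 — triangular load w₀=8 kN/m (0→w₀ over full span):
  θ_1 = (w₀Lx²/4-w₀L²x/3-w₀x⁴/(24L))/EI = (8·4·(4/3)²/4-8·4²·(4/3)/3-8·(4/3)⁴/(24·4))/50000 = -652/759375 rad
Load 2 — uniform load w=16 kN/m over full span:
  θ_2 = -wx(x²-3Lx+3L²)/(6EI) = -16·(4/3)·((4/3)²-3·4·(4/3)+3·4²)/(6·50000) = -608/253125 rad
Load 3 — applied couple M₀=-18 kN·m at a=2 m (b=L-a=2):
  θ_3 = M₀x/EI  [x≤a] = (-18)·(4/3)/50000 = -3/6250 rad
Load 4 — point force P=18 kN at a=12/5 m (b=L-a=8/5):
  θ_4 = -Px(2a-x)/(2EI)  [x≤a] = -18·(4/3)·(2·(12/5)-(4/3))/(2·50000) = -13/15625 rad
Superposition: θ = Σ θ_i = -34723/7593750 rad ≈ -0.004573 rad

θ(4/3) = -34723/7593750 rad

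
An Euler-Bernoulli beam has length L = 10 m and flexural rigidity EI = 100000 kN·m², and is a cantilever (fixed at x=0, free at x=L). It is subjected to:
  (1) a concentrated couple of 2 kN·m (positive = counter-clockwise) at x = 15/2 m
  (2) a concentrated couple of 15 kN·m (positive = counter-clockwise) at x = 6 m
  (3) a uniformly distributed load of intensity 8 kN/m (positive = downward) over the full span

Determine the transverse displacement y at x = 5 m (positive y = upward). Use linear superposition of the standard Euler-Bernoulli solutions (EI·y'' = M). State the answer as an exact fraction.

Load 1 — applied couple M₀=2 kN·m at a=15/2 m (b=L-a=5/2):
  y_1 = M₀x²/(2EI)  [x≤a] = 2·5²/(2·100000) = 1/4000 m
Load 2 — applied couple M₀=15 kN·m at a=6 m (b=L-a=4):
  y_2 = M₀x²/(2EI)  [x≤a] = 15·5²/(2·100000) = 3/1600 m
Load 3 — uniform load w=8 kN/m over full span:
  y_3 = -wx²(x²-4Lx+6L²)/(24EI) = -8·5²·(5²-4·10·5+6·10²)/(24·100000) = -17/480 m
Superposition: y = Σ y_i = -799/24000 m ≈ -0.033292 m

y(5) = -799/24000 m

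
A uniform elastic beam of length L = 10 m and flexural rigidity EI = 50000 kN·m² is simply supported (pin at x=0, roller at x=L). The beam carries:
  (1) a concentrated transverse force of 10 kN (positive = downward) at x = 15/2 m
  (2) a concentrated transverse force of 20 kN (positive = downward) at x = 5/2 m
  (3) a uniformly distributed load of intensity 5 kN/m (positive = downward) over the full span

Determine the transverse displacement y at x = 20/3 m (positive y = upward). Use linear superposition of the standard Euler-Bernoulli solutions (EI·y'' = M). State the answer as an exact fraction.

y(20/3) = -145/7776 m

Load 1 — point force P=10 kN at a=15/2 m (b=L-a=5/2):
  y_1 = -Pbx(L²-b²-x²)/(6LEI)  [x≤a] = -10·(5/2)·(20/3)·(10²-(5/2)²-(20/3)²)/(6·10·50000) = -71/25920 m
Load 2 — point force P=20 kN at a=5/2 m (b=L-a=15/2):
  y_2 = -Pa(L-x)(2Lx-a²-x²)/(6LEI)  [x>a] = -20·(5/2)·(10-(20/3))·(2·10·(20/3)-(5/2)²-(20/3)²)/(6·10·50000) = -119/25920 m
Load 3 — uniform load w=5 kN/m over full span:
  y_3 = -wx(L³-2Lx²+x³)/(24EI) = -5·(20/3)·(10³-2·10·(20/3)²+(20/3)³)/(24·50000) = -11/972 m
Superposition: y = Σ y_i = -145/7776 m ≈ -0.018647 m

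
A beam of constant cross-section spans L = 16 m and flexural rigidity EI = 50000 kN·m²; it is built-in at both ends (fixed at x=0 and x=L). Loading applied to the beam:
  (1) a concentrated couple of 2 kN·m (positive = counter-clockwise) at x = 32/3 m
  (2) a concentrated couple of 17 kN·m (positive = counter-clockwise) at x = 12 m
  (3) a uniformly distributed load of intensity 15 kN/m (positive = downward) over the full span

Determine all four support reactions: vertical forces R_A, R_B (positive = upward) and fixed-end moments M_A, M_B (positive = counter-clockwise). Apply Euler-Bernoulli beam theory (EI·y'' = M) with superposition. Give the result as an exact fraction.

R_A = 46603/384 kN, M_A = 15647/48 kN·m, R_B = 45557/384 kN, M_B = -5171/16 kN·m

Load 1 — applied couple M₀=2 kN·m at a=32/3 m (b=L-a=16/3):
  R_A = 6M₀ab/L³ = 6·2·(32/3)·(16/3)/16³ = 1/6 kN
  M_A = M₀b(2a-b)/L² = 2·(16/3)·(2·(32/3)-(16/3))/16² = 2/3 kN·m
  R_B = -6M₀ab/L³ = -6·2·(32/3)·(16/3)/16³ = -1/6 kN
  M_B = M₀a(2b-a)/L² = 2·(32/3)·(2·(16/3)-(32/3))/16² = 0 kN·m
Load 2 — applied couple M₀=17 kN·m at a=12 m (b=L-a=4):
  R_A = 6M₀ab/L³ = 6·17·12·4/16³ = 153/128 kN
  M_A = M₀b(2a-b)/L² = 17·4·(2·12-4)/16² = 85/16 kN·m
  R_B = -6M₀ab/L³ = -6·17·12·4/16³ = -153/128 kN
  M_B = M₀a(2b-a)/L² = 17·12·(2·4-12)/16² = -51/16 kN·m
Load 3 — uniform load w=15 kN/m over full span:
  R_A = wL/2 = 15·16/2 = 120 kN
  M_A = wL²/12 = 15·16²/12 = 320 kN·m
  R_B = wL/2 = 15·16/2 = 120 kN
  M_B = -wL²/12 = -15·16²/12 = -320 kN·m
Superposition: R_A = 46603/384 kN, M_A = 15647/48 kN·m, R_B = 45557/384 kN, M_B = -5171/16 kN·m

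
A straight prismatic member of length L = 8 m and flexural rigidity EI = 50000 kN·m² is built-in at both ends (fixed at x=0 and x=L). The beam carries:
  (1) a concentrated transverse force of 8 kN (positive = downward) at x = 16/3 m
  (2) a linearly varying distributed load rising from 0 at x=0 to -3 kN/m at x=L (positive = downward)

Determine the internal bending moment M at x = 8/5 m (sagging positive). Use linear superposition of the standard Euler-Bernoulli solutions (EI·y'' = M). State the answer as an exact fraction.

Load 1 — point force P=8 kN at a=16/3 m (b=L-a=8/3):
  M_1 = Pb²(3a+b)x/L³ - Pab²/L²  [x≤a] = 8·(8/3)²·(3·(16/3)+(8/3))·(8/5)/8³ - 8·(16/3)·(8/3)²/8² = -64/45 kN·m
Load 2 — triangular load w₀=-3 kN/m (0→w₀ over full span):
  M_2 = 3w₀Lx/20 - w₀L²/30 - w₀x³/(6L) = 3·(-3)·8·(8/5)/20 - (-3)·8²/30 - (-3)·(8/5)³/(6·8) = 112/125 kN·m
Superposition: M = Σ M_i = -592/1125 kN·m ≈ -0.526222 kN·m

M(8/5) = -592/1125 kN·m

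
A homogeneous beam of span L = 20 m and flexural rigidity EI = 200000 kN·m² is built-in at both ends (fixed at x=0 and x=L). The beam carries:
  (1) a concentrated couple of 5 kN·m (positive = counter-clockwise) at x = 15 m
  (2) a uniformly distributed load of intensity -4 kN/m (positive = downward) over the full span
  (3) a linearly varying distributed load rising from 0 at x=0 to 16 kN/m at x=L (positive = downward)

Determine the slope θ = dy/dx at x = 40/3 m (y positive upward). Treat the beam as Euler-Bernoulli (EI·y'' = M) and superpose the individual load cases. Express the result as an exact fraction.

Load 1 — applied couple M₀=5 kN·m at a=15 m (b=L-a=5):
  θ_1 = (R_Ax²/2 - M_Ax)/EI  [x≤a] with R_A=9/32, M_A=25/16 = ((9/32)·(40/3)²/2 - (25/16)·(40/3))/200000 = 1/48000 rad
Load 2 — uniform load w=-4 kN/m over full span:
  θ_2 = -wx(L-x)(L-2x)/(12EI) = -(-4)·(40/3)·(20-(40/3))·(20-2·(40/3))/(12·200000) = -2/2025 rad
Load 3 — triangular load w₀=16 kN/m (0→w₀ over full span):
  θ_3 = -w₀(2x(L-x)(L-2x)(x+2L)+x²(L-x)²)/(120LEI) = -16·(2·(40/3)·(20-(40/3))·(20-2·(40/3))·((40/3)+2·20)+(40/3)²·(20-(40/3))²)/(120·20·200000) = 56/30375 rad
Superposition: θ = Σ θ_i = 3409/3888000 rad ≈ 0.000877 rad

θ(40/3) = 3409/3888000 rad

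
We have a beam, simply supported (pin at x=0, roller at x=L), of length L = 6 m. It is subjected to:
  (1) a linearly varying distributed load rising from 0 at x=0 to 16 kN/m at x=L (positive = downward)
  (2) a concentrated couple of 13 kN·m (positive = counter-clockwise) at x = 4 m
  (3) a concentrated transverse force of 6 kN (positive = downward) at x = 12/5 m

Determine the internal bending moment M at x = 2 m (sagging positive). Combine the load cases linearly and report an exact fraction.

Load 1 — triangular load w₀=16 kN/m (0→w₀ over full span):
  M_1 = w₀Lx/6 - w₀x³/(6L) = 16·6·2/6 - 16·2³/(6·6) = 256/9 kN·m
Load 2 — applied couple M₀=13 kN·m at a=4 m (b=L-a=2):
  M_2 = M₀x/L  [x≤a] = 13·2/6 = 13/3 kN·m
Load 3 — point force P=6 kN at a=12/5 m (b=L-a=18/5):
  M_3 = Pbx/L  [x≤a] = 6·(18/5)·2/6 = 36/5 kN·m
Superposition: M = Σ M_i = 1799/45 kN·m ≈ 39.977778 kN·m

M(2) = 1799/45 kN·m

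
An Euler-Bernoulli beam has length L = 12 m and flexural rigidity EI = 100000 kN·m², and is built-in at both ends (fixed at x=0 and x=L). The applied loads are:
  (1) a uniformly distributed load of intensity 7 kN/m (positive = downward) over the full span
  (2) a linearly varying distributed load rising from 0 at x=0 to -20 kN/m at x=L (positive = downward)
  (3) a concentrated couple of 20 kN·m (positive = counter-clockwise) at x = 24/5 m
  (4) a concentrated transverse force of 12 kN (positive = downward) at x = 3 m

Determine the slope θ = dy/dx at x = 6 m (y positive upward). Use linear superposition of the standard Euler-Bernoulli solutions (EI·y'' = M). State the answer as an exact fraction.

θ(6) = 591/2000000 rad

Load 1 — uniform load w=7 kN/m over full span:
  θ_1 = -wx(L-x)(L-2x)/(12EI) = -7·6·(12-6)·(12-2·6)/(12·100000) = 0 rad
Load 2 — triangular load w₀=-20 kN/m (0→w₀ over full span):
  θ_2 = -w₀(2x(L-x)(L-2x)(x+2L)+x²(L-x)²)/(120LEI) = -(-20)·(2·6·(12-6)·(12-2·6)·(6+2·12)+6²·(12-6)²)/(120·12·100000) = 9/50000 rad
Load 3 — applied couple M₀=20 kN·m at a=24/5 m (b=L-a=36/5):
  θ_3 = (R_Ax²/2 - M_Ax - M₀(x-a))/EI  [x>a] with R_A=12/5, M_A=12/5 = ((12/5)·6²/2 - (12/5)·6 - 20·(6-(24/5)))/100000 = 3/62500 rad
Load 4 — point force P=12 kN at a=3 m (b=L-a=9):
  θ_4 = Pa²(L-x)(2bL-(3b+a)(L-x))/(2L³EI)  [x>a] = 12·3²·(12-6)·(2·9·12-(3·9+3)·(12-6))/(2·12³·100000) = 27/400000 rad
Superposition: θ = Σ θ_i = 591/2000000 rad ≈ 0.000296 rad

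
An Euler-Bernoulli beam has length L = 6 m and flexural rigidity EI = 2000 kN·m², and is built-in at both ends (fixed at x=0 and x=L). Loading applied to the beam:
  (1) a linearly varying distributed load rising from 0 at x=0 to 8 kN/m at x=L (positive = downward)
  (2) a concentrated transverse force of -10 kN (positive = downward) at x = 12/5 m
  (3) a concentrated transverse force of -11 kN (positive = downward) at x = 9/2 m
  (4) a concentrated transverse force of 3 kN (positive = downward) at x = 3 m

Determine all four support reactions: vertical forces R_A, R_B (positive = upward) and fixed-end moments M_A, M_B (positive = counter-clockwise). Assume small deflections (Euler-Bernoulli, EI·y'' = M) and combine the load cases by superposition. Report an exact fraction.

R_A = 401/800 kN, M_A = 93/800 kN·m, R_B = 4399/800 kN, M_B = -1287/800 kN·m

Load 1 — triangular load w₀=8 kN/m (0→w₀ over full span):
  R_A = 3w₀L/20 = 3·8·6/20 = 36/5 kN
  M_A = w₀L²/30 = 8·6²/30 = 48/5 kN·m
  R_B = 7w₀L/20 = 7·8·6/20 = 84/5 kN
  M_B = -w₀L²/20 = -8·6²/20 = -72/5 kN·m
Load 2 — point force P=-10 kN at a=12/5 m (b=L-a=18/5):
  R_A = Pb²(3a+b)/L³ = (-10)·(18/5)²·(3·(12/5)+(18/5))/6³ = -162/25 kN
  M_A = Pab²/L² = (-10)·(12/5)·(18/5)²/6² = -216/25 kN·m
  R_B = Pa²(a+3b)/L³ = (-10)·(12/5)²·((12/5)+3·(18/5))/6³ = -88/25 kN
  M_B = -Pa²b/L² = -(-10)·(12/5)²·(18/5)/6² = 144/25 kN·m
Load 3 — point force P=-11 kN at a=9/2 m (b=L-a=3/2):
  R_A = Pb²(3a+b)/L³ = (-11)·(3/2)²·(3·(9/2)+(3/2))/6³ = -55/32 kN
  M_A = Pab²/L² = (-11)·(9/2)·(3/2)²/6² = -99/32 kN·m
  R_B = Pa²(a+3b)/L³ = (-11)·(9/2)²·((9/2)+3·(3/2))/6³ = -297/32 kN
  M_B = -Pa²b/L² = -(-11)·(9/2)²·(3/2)/6² = 297/32 kN·m
Load 4 — point force P=3 kN at a=3 m (b=L-a=3):
  R_A = Pb²(3a+b)/L³ = 3·3²·(3·3+3)/6³ = 3/2 kN
  M_A = Pab²/L² = 3·3·3²/6² = 9/4 kN·m
  R_B = Pa²(a+3b)/L³ = 3·3²·(3+3·3)/6³ = 3/2 kN
  M_B = -Pa²b/L² = -3·3²·3/6² = -9/4 kN·m
Superposition: R_A = 401/800 kN, M_A = 93/800 kN·m, R_B = 4399/800 kN, M_B = -1287/800 kN·m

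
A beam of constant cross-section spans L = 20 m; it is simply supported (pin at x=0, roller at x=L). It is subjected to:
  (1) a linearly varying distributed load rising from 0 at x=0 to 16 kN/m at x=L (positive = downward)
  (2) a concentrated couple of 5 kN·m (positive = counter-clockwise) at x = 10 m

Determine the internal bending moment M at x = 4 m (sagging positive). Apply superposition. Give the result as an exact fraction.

Load 1 — triangular load w₀=16 kN/m (0→w₀ over full span):
  M_1 = w₀Lx/6 - w₀x³/(6L) = 16·20·4/6 - 16·4³/(6·20) = 1024/5 kN·m
Load 2 — applied couple M₀=5 kN·m at a=10 m (b=L-a=10):
  M_2 = M₀x/L  [x≤a] = 5·4/20 = 1 kN·m
Superposition: M = Σ M_i = 1029/5 kN·m ≈ 205.800000 kN·m

M(4) = 1029/5 kN·m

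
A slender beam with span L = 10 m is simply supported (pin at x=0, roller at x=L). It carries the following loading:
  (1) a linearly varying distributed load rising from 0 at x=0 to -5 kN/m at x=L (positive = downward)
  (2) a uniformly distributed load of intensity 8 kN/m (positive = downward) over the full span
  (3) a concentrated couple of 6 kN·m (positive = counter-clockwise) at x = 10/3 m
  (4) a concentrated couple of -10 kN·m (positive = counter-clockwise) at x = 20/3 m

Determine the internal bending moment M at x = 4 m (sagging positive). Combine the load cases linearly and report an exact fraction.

Load 1 — triangular load w₀=-5 kN/m (0→w₀ over full span):
  M_1 = w₀Lx/6 - w₀x³/(6L) = (-5)·10·4/6 - (-5)·4³/(6·10) = -28 kN·m
Load 2 — uniform load w=8 kN/m over full span:
  M_2 = wx(L-x)/2 = 8·4·(10-4)/2 = 96 kN·m
Load 3 — applied couple M₀=6 kN·m at a=10/3 m (b=L-a=20/3):
  M_3 = M₀x/L - M₀  [x>a] = 6·4/10 - 6 = -18/5 kN·m
Load 4 — applied couple M₀=-10 kN·m at a=20/3 m (b=L-a=10/3):
  M_4 = M₀x/L  [x≤a] = (-10)·4/10 = -4 kN·m
Superposition: M = Σ M_i = 302/5 kN·m ≈ 60.400000 kN·m

M(4) = 302/5 kN·m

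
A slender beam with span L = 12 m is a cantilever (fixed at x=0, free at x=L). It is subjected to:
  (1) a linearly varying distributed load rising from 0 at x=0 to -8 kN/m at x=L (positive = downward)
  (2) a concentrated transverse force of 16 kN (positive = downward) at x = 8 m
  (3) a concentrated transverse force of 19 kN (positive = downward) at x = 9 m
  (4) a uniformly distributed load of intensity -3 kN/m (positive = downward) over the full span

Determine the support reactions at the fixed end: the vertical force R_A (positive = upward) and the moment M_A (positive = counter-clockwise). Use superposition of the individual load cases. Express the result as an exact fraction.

Load 1 — triangular load w₀=-8 kN/m (0→w₀ over full span):
  R_A = w₀L/2 = (-8)·12/2 = -48 kN
  M_A = w₀L²/3 = (-8)·12²/3 = -384 kN·m
Load 2 — point force P=16 kN at a=8 m (b=L-a=4):
  R_A = P = 16 kN
  M_A = Pa = 16·8 = 128 kN·m
Load 3 — point force P=19 kN at a=9 m (b=L-a=3):
  R_A = P = 19 kN
  M_A = Pa = 19·9 = 171 kN·m
Load 4 — uniform load w=-3 kN/m over full span:
  R_A = wL = (-3)·12 = -36 kN
  M_A = wL²/2 = (-3)·12²/2 = -216 kN·m
Superposition: R_A = -49 kN, M_A = -301 kN·m

R_A = -49 kN, M_A = -301 kN·m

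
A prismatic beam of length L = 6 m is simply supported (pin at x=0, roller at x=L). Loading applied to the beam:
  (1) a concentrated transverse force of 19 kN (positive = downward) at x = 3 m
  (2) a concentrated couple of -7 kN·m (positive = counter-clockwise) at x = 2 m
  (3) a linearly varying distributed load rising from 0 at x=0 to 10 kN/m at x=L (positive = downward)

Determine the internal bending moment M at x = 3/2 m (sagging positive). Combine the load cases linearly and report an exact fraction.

Load 1 — point force P=19 kN at a=3 m (b=L-a=3):
  M_1 = Pbx/L  [x≤a] = 19·3·(3/2)/6 = 57/4 kN·m
Load 2 — applied couple M₀=-7 kN·m at a=2 m (b=L-a=4):
  M_2 = M₀x/L  [x≤a] = (-7)·(3/2)/6 = -7/4 kN·m
Load 3 — triangular load w₀=10 kN/m (0→w₀ over full span):
  M_3 = w₀Lx/6 - w₀x³/(6L) = 10·6·(3/2)/6 - 10·(3/2)³/(6·6) = 225/16 kN·m
Superposition: M = Σ M_i = 425/16 kN·m ≈ 26.562500 kN·m

M(3/2) = 425/16 kN·m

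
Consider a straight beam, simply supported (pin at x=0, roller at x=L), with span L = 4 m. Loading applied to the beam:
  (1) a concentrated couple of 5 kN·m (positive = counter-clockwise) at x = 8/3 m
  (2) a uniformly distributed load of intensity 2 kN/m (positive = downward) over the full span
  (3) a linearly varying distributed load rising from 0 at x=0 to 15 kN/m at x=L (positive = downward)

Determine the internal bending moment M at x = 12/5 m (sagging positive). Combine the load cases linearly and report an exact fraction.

M(12/5) = 111/5 kN·m

Load 1 — applied couple M₀=5 kN·m at a=8/3 m (b=L-a=4/3):
  M_1 = M₀x/L  [x≤a] = 5·(12/5)/4 = 3 kN·m
Load 2 — uniform load w=2 kN/m over full span:
  M_2 = wx(L-x)/2 = 2·(12/5)·(4-(12/5))/2 = 96/25 kN·m
Load 3 — triangular load w₀=15 kN/m (0→w₀ over full span):
  M_3 = w₀Lx/6 - w₀x³/(6L) = 15·4·(12/5)/6 - 15·(12/5)³/(6·4) = 384/25 kN·m
Superposition: M = Σ M_i = 111/5 kN·m ≈ 22.200000 kN·m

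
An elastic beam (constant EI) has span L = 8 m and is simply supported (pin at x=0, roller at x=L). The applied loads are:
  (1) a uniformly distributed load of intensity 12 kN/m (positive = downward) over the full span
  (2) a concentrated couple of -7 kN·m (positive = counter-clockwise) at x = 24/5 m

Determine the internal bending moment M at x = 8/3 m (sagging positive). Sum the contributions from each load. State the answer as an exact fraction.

Load 1 — uniform load w=12 kN/m over full span:
  M_1 = wx(L-x)/2 = 12·(8/3)·(8-(8/3))/2 = 256/3 kN·m
Load 2 — applied couple M₀=-7 kN·m at a=24/5 m (b=L-a=16/5):
  M_2 = M₀x/L  [x≤a] = (-7)·(8/3)/8 = -7/3 kN·m
Superposition: M = Σ M_i = 83 kN·m ≈ 83.000000 kN·m

M(8/3) = 83 kN·m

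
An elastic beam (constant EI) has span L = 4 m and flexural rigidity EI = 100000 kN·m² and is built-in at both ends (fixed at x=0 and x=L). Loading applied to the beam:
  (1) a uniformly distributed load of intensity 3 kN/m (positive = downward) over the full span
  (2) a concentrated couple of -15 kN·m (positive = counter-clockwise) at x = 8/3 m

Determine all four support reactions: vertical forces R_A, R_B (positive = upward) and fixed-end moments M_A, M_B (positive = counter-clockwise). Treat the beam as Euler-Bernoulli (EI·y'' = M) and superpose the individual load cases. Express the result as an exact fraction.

R_A = 1 kN, M_A = -1 kN·m, R_B = 11 kN, M_B = -4 kN·m

Load 1 — uniform load w=3 kN/m over full span:
  R_A = wL/2 = 3·4/2 = 6 kN
  M_A = wL²/12 = 3·4²/12 = 4 kN·m
  R_B = wL/2 = 3·4/2 = 6 kN
  M_B = -wL²/12 = -3·4²/12 = -4 kN·m
Load 2 — applied couple M₀=-15 kN·m at a=8/3 m (b=L-a=4/3):
  R_A = 6M₀ab/L³ = 6·(-15)·(8/3)·(4/3)/4³ = -5 kN
  M_A = M₀b(2a-b)/L² = (-15)·(4/3)·(2·(8/3)-(4/3))/4² = -5 kN·m
  R_B = -6M₀ab/L³ = -6·(-15)·(8/3)·(4/3)/4³ = 5 kN
  M_B = M₀a(2b-a)/L² = (-15)·(8/3)·(2·(4/3)-(8/3))/4² = 0 kN·m
Superposition: R_A = 1 kN, M_A = -1 kN·m, R_B = 11 kN, M_B = -4 kN·m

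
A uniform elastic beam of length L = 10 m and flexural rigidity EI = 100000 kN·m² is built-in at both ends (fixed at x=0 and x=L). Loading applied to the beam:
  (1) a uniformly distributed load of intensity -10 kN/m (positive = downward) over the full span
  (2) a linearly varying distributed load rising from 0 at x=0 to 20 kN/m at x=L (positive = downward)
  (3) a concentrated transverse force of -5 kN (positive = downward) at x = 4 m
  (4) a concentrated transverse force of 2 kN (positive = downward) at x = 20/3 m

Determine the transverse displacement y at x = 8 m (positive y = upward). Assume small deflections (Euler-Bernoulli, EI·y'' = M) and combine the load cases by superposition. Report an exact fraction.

y(8) = -601/6328125 m

Load 1 — uniform load w=-10 kN/m over full span:
  y_1 = -wx²(L-x)²/(24EI) = -(-10)·8²·(10-8)²/(24·100000) = 2/1875 m
Load 2 — triangular load w₀=20 kN/m (0→w₀ over full span):
  y_2 = -w₀x²(L-x)²(x+2L)/(120LEI) = -20·8²·(10-8)²·(8+2·10)/(120·10·100000) = -56/46875 m
Load 3 — point force P=-5 kN at a=4 m (b=L-a=6):
  y_3 = -Pa²(L-x)²(3bL-(3b+a)(L-x))/(6L³EI)  [x>a] = -(-5)·4²·(10-8)²·(3·6·10-(3·6+4)·(10-8))/(6·10³·100000) = 17/234375 m
Load 4 — point force P=2 kN at a=20/3 m (b=L-a=10/3):
  y_4 = -Pa²(L-x)²(3bL-(3b+a)(L-x))/(6L³EI)  [x>a] = -2·(20/3)²·(10-8)²·(3·(10/3)·10-(3·(10/3)+(20/3))·(10-8))/(6·10³·100000) = -2/50625 m
Superposition: y = Σ y_i = -601/6328125 m ≈ -0.000095 m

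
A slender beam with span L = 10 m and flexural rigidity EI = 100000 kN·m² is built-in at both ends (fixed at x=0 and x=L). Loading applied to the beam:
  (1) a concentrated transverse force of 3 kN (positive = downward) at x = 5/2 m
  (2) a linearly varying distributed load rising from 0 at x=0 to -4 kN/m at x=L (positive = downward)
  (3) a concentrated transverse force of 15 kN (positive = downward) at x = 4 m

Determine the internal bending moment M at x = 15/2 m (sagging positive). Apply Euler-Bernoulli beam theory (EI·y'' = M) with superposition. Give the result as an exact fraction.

Load 1 — point force P=3 kN at a=5/2 m (b=L-a=15/2):
  M_1 = Pa²(a+3b)(L-x)/L³ - Pa²b/L²  [x>a] = 3·(5/2)²·((5/2)+3·(15/2))·(10-(15/2))/10³ - 3·(5/2)²·(15/2)/10² = -15/64 kN·m
Load 2 — triangular load w₀=-4 kN/m (0→w₀ over full span):
  M_2 = 3w₀Lx/20 - w₀L²/30 - w₀x³/(6L) = 3·(-4)·10·(15/2)/20 - (-4)·10²/30 - (-4)·(15/2)³/(6·10) = -85/24 kN·m
Load 3 — point force P=15 kN at a=4 m (b=L-a=6):
  M_3 = Pa²(a+3b)(L-x)/L³ - Pa²b/L²  [x>a] = 15·4²·(4+3·6)·(10-(15/2))/10³ - 15·4²·6/10² = -6/5 kN·m
Superposition: M = Σ M_i = -4777/960 kN·m ≈ -4.976042 kN·m

M(15/2) = -4777/960 kN·m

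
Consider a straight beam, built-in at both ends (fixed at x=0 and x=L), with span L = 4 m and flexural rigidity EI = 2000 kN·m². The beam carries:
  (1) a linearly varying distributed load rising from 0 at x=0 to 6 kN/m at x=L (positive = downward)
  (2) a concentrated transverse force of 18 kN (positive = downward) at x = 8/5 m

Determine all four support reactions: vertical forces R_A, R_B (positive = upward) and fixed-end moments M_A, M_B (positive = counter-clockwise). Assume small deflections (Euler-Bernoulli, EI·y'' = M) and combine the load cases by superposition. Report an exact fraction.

R_A = 1908/125 kN, M_A = 1696/125 kN·m, R_B = 1842/125 kN, M_B = -1464/125 kN·m

Load 1 — triangular load w₀=6 kN/m (0→w₀ over full span):
  R_A = 3w₀L/20 = 3·6·4/20 = 18/5 kN
  M_A = w₀L²/30 = 6·4²/30 = 16/5 kN·m
  R_B = 7w₀L/20 = 7·6·4/20 = 42/5 kN
  M_B = -w₀L²/20 = -6·4²/20 = -24/5 kN·m
Load 2 — point force P=18 kN at a=8/5 m (b=L-a=12/5):
  R_A = Pb²(3a+b)/L³ = 18·(12/5)²·(3·(8/5)+(12/5))/4³ = 1458/125 kN
  M_A = Pab²/L² = 18·(8/5)·(12/5)²/4² = 1296/125 kN·m
  R_B = Pa²(a+3b)/L³ = 18·(8/5)²·((8/5)+3·(12/5))/4³ = 792/125 kN
  M_B = -Pa²b/L² = -18·(8/5)²·(12/5)/4² = -864/125 kN·m
Superposition: R_A = 1908/125 kN, M_A = 1696/125 kN·m, R_B = 1842/125 kN, M_B = -1464/125 kN·m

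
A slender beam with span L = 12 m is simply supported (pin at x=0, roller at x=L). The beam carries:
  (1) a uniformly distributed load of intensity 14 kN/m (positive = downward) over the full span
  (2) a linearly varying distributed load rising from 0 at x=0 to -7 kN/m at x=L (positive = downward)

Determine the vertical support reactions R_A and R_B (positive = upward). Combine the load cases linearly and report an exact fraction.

R_A = 70 kN, R_B = 56 kN

Load 1 — uniform load w=14 kN/m over full span:
  R_A = wL/2 = 14·12/2 = 84 kN
  R_B = wL/2 = 14·12/2 = 84 kN
Load 2 — triangular load w₀=-7 kN/m (0→w₀ over full span):
  R_A = w₀L/6 = (-7)·12/6 = -14 kN
  R_B = w₀L/3 = (-7)·12/3 = -28 kN
Superposition: R_A = 70 kN, R_B = 56 kN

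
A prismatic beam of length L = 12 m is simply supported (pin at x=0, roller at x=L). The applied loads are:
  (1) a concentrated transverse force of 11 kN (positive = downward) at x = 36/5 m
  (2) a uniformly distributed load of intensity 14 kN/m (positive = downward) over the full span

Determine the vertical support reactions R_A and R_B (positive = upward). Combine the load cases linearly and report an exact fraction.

Load 1 — point force P=11 kN at a=36/5 m (b=L-a=24/5):
  R_A = Pb/L = 11·(24/5)/12 = 22/5 kN
  R_B = Pa/L = 11·(36/5)/12 = 33/5 kN
Load 2 — uniform load w=14 kN/m over full span:
  R_A = wL/2 = 14·12/2 = 84 kN
  R_B = wL/2 = 14·12/2 = 84 kN
Superposition: R_A = 442/5 kN, R_B = 453/5 kN

R_A = 442/5 kN, R_B = 453/5 kN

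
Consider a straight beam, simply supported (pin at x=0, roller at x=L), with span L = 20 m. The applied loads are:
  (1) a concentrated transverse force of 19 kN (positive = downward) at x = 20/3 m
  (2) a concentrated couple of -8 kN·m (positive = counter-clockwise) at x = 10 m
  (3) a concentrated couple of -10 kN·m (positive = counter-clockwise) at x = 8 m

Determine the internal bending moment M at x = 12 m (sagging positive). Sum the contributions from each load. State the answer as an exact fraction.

Load 1 — point force P=19 kN at a=20/3 m (b=L-a=40/3):
  M_1 = Pa(L-x)/L  [x>a] = 19·(20/3)·(20-12)/20 = 152/3 kN·m
Load 2 — applied couple M₀=-8 kN·m at a=10 m (b=L-a=10):
  M_2 = M₀x/L - M₀  [x>a] = (-8)·12/20 - (-8) = 16/5 kN·m
Load 3 — applied couple M₀=-10 kN·m at a=8 m (b=L-a=12):
  M_3 = M₀x/L - M₀  [x>a] = (-10)·12/20 - (-10) = 4 kN·m
Superposition: M = Σ M_i = 868/15 kN·m ≈ 57.866667 kN·m

M(12) = 868/15 kN·m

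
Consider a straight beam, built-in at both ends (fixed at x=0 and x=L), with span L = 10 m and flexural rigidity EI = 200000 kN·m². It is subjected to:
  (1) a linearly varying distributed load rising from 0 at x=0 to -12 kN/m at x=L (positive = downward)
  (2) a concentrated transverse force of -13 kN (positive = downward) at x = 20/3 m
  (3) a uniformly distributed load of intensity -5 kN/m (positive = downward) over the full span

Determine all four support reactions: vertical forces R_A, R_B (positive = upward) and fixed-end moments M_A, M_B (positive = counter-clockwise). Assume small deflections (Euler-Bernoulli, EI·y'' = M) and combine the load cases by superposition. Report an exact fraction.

R_A = -1252/27 kN, M_A = -2465/27 kN·m, R_B = -2069/27 kN, M_B = 3265/27 kN·m

Load 1 — triangular load w₀=-12 kN/m (0→w₀ over full span):
  R_A = 3w₀L/20 = 3·(-12)·10/20 = -18 kN
  M_A = w₀L²/30 = (-12)·10²/30 = -40 kN·m
  R_B = 7w₀L/20 = 7·(-12)·10/20 = -42 kN
  M_B = -w₀L²/20 = -(-12)·10²/20 = 60 kN·m
Load 2 — point force P=-13 kN at a=20/3 m (b=L-a=10/3):
  R_A = Pb²(3a+b)/L³ = (-13)·(10/3)²·(3·(20/3)+(10/3))/10³ = -91/27 kN
  M_A = Pab²/L² = (-13)·(20/3)·(10/3)²/10² = -260/27 kN·m
  R_B = Pa²(a+3b)/L³ = (-13)·(20/3)²·((20/3)+3·(10/3))/10³ = -260/27 kN
  M_B = -Pa²b/L² = -(-13)·(20/3)²·(10/3)/10² = 520/27 kN·m
Load 3 — uniform load w=-5 kN/m over full span:
  R_A = wL/2 = (-5)·10/2 = -25 kN
  M_A = wL²/12 = (-5)·10²/12 = -125/3 kN·m
  R_B = wL/2 = (-5)·10/2 = -25 kN
  M_B = -wL²/12 = -(-5)·10²/12 = 125/3 kN·m
Superposition: R_A = -1252/27 kN, M_A = -2465/27 kN·m, R_B = -2069/27 kN, M_B = 3265/27 kN·m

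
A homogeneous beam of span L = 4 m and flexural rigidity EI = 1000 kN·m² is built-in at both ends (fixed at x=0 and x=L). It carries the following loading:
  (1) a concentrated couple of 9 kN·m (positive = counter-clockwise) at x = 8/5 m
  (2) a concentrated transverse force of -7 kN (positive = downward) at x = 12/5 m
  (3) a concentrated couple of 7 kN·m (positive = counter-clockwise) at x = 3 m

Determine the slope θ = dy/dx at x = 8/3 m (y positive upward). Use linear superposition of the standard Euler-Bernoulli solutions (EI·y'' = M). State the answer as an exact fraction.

θ(8/3) = -853/750000 rad

Load 1 — applied couple M₀=9 kN·m at a=8/5 m (b=L-a=12/5):
  θ_1 = (R_Ax²/2 - M_Ax - M₀(x-a))/EI  [x>a] with R_A=81/25, M_A=27/25 = ((81/25)·(8/3)²/2 - (27/25)·(8/3) - 9·((8/3)-(8/5)))/1000 = -3/3125 rad
Load 2 — point force P=-7 kN at a=12/5 m (b=L-a=8/5):
  θ_2 = Pa²(L-x)(2bL-(3b+a)(L-x))/(2L³EI)  [x>a] = (-7)·(12/5)²·(4-(8/3))·(2·(8/5)·4-(3·(8/5)+(12/5))·(4-(8/3)))/(2·4³·1000) = -21/15625 rad
Load 3 — applied couple M₀=7 kN·m at a=3 m (b=L-a=1):
  θ_3 = (R_Ax²/2 - M_Ax)/EI  [x≤a] with R_A=63/32, M_A=35/16 = ((63/32)·(8/3)²/2 - (35/16)·(8/3))/1000 = 7/6000 rad
Superposition: θ = Σ θ_i = -853/750000 rad ≈ -0.001137 rad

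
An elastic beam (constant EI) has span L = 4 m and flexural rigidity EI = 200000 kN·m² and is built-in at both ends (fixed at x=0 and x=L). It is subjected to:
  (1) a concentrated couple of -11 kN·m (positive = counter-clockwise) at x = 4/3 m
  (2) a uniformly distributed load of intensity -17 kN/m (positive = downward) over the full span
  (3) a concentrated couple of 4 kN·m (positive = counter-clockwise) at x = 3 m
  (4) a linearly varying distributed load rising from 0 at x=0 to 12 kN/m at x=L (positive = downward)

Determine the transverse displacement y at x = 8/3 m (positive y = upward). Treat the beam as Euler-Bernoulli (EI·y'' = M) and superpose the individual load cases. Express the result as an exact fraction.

y(8/3) = 73/5062500 m

Load 1 — applied couple M₀=-11 kN·m at a=4/3 m (b=L-a=8/3):
  y_1 = (R_Ax³/6 - M_Ax²/2 - M₀(x-a)²/2)/EI  [x>a] with R_A=-11/3, M_A=0 = ((-11/3)·(8/3)³/6 - 0·(8/3)²/2 - (-11)·((8/3)-(4/3))²/2)/200000 = -11/1215000 m
Load 2 — uniform load w=-17 kN/m over full span:
  y_2 = -wx²(L-x)²/(24EI) = -(-17)·(8/3)²·(4-(8/3))²/(24·200000) = 34/759375 m
Load 3 — applied couple M₀=4 kN·m at a=3 m (b=L-a=1):
  y_3 = (R_Ax³/6 - M_Ax²/2)/EI  [x≤a] with R_A=9/8, M_A=5/4 = ((9/8)·(8/3)³/6 - (5/4)·(8/3)²/2)/200000 = -1/225000 m
Load 4 — triangular load w₀=12 kN/m (0→w₀ over full span):
  y_4 = -w₀x²(L-x)²(x+2L)/(120LEI) = -12·(8/3)²·(4-(8/3))²·((8/3)+2·4)/(120·4·200000) = -64/3796875 m
Superposition: y = Σ y_i = 73/5062500 m ≈ 0.000014 m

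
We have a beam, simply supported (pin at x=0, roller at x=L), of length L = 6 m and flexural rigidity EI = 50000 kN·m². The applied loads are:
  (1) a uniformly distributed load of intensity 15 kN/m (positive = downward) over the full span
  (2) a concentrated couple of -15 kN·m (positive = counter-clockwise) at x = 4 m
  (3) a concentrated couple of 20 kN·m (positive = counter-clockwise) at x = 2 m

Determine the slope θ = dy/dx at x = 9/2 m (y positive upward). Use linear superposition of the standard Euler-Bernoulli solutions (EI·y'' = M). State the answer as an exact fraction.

θ(9/2) = 181/120000 rad

Load 1 — uniform load w=15 kN/m over full span:
  θ_1 = -w(L³-6Lx²+4x³)/(24EI) = -15·(6³-6·6·(9/2)²+4·(9/2)³)/(24·50000) = 297/160000 rad
Load 2 — applied couple M₀=-15 kN·m at a=4 m (b=L-a=2):
  θ_2 = (M₀x²/(2L)-M₀(x-a)+C₁)/EI  [x>a] with C₁=M₀(3b²-L²)/(6L)=10 = ((-15)·(9/2)²/(2·6)-(-15)·((9/2)-4)+10)/50000 = -1/6400 rad
Load 3 — applied couple M₀=20 kN·m at a=2 m (b=L-a=4):
  θ_3 = (M₀x²/(2L)-M₀(x-a)+C₁)/EI  [x>a] with C₁=M₀(3b²-L²)/(6L)=20/3 = (20·(9/2)²/(2·6)-20·((9/2)-2)+(20/3))/50000 = -23/120000 rad
Superposition: θ = Σ θ_i = 181/120000 rad ≈ 0.001508 rad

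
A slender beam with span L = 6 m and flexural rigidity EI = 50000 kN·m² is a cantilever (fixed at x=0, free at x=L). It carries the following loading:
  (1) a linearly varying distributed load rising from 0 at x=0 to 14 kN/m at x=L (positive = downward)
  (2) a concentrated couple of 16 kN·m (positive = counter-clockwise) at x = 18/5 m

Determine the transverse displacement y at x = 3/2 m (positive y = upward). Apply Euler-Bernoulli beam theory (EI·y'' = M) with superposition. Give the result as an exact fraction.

y(3/2) = -188829/64000000 m

Load 1 — triangular load w₀=14 kN/m (0→w₀ over full span):
  y_1 = (w₀Lx³/12-w₀L²x²/6-w₀x⁵/(120L))/EI = (14·6·(3/2)³/12-14·6²·(3/2)²/6-14·(3/2)⁵/(120·6))/50000 = -211869/64000000 m
Load 2 — applied couple M₀=16 kN·m at a=18/5 m (b=L-a=12/5):
  y_2 = M₀x²/(2EI)  [x≤a] = 16·(3/2)²/(2·50000) = 9/25000 m
Superposition: y = Σ y_i = -188829/64000000 m ≈ -0.002950 m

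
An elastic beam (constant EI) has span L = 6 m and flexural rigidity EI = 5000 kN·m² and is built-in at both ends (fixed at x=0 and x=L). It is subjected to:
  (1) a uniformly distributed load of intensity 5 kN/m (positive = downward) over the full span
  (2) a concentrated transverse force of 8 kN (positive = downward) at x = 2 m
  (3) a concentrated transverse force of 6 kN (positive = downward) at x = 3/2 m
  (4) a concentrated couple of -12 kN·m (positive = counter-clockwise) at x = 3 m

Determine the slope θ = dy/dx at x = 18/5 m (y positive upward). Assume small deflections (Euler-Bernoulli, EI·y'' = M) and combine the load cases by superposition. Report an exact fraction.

Load 1 — uniform load w=5 kN/m over full span:
  θ_1 = -wx(L-x)(L-2x)/(12EI) = -5·(18/5)·(6-(18/5))·(6-2·(18/5))/(12·5000) = 27/31250 rad
Load 2 — point force P=8 kN at a=2 m (b=L-a=4):
  θ_2 = Pa²(L-x)(2bL-(3b+a)(L-x))/(2L³EI)  [x>a] = 8·2²·(6-(18/5))·(2·4·6-(3·4+2)·(6-(18/5)))/(2·6³·5000) = 8/15625 rad
Load 3 — point force P=6 kN at a=3/2 m (b=L-a=9/2):
  θ_3 = Pa²(L-x)(2bL-(3b+a)(L-x))/(2L³EI)  [x>a] = 6·(3/2)²·(6-(18/5))·(2·(9/2)·6-(3·(9/2)+(3/2))·(6-(18/5)))/(2·6³·5000) = 27/100000 rad
Load 4 — applied couple M₀=-12 kN·m at a=3 m (b=L-a=3):
  θ_4 = (R_Ax²/2 - M_Ax - M₀(x-a))/EI  [x>a] with R_A=-3, M_A=-3 = ((-3)·(18/5)²/2 - (-3)·(18/5) - (-12)·((18/5)-3))/5000 = -9/31250 rad
Superposition: θ = Σ θ_i = 679/500000 rad ≈ 0.001358 rad

θ(18/5) = 679/500000 rad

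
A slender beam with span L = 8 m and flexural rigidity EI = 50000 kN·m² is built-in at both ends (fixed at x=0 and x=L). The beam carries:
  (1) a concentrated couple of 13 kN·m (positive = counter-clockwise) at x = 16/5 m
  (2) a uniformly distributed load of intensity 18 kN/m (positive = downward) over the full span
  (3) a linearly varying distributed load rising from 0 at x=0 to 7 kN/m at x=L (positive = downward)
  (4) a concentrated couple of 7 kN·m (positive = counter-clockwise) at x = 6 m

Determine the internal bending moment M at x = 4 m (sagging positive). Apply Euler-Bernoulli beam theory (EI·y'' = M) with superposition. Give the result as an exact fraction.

M(4) = 3233/60 kN·m

Load 1 — applied couple M₀=13 kN·m at a=16/5 m (b=L-a=24/5):
  M_1 = R_Ax - M_A - M₀  [x>a] with R_A=117/50, M_A=39/25 = (117/50)·4 - (39/25) - 13 = -26/5 kN·m
Load 2 — uniform load w=18 kN/m over full span:
  M_2 = wLx/2 - wL²/12 - wx²/2 = 18·8·4/2 - 18·8²/12 - 18·4²/2 = 48 kN·m
Load 3 — triangular load w₀=7 kN/m (0→w₀ over full span):
  M_3 = 3w₀Lx/20 - w₀L²/30 - w₀x³/(6L) = 3·7·8·4/20 - 7·8²/30 - 7·4³/(6·8) = 28/3 kN·m
Load 4 — applied couple M₀=7 kN·m at a=6 m (b=L-a=2):
  M_4 = R_Ax - M_A  [x≤a] with R_A=63/64, M_A=35/16 = (63/64)·4 - (35/16) = 7/4 kN·m
Superposition: M = Σ M_i = 3233/60 kN·m ≈ 53.883333 kN·m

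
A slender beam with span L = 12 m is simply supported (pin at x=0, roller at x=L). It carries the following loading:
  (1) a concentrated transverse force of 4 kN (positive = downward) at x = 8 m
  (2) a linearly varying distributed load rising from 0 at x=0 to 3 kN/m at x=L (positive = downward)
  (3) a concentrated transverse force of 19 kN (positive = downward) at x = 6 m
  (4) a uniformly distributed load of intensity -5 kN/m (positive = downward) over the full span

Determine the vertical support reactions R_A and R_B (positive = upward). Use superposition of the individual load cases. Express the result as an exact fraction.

Load 1 — point force P=4 kN at a=8 m (b=L-a=4):
  R_A = Pb/L = 4·4/12 = 4/3 kN
  R_B = Pa/L = 4·8/12 = 8/3 kN
Load 2 — triangular load w₀=3 kN/m (0→w₀ over full span):
  R_A = w₀L/6 = 3·12/6 = 6 kN
  R_B = w₀L/3 = 3·12/3 = 12 kN
Load 3 — point force P=19 kN at a=6 m (b=L-a=6):
  R_A = Pb/L = 19·6/12 = 19/2 kN
  R_B = Pa/L = 19·6/12 = 19/2 kN
Load 4 — uniform load w=-5 kN/m over full span:
  R_A = wL/2 = (-5)·12/2 = -30 kN
  R_B = wL/2 = (-5)·12/2 = -30 kN
Superposition: R_A = -79/6 kN, R_B = -35/6 kN

R_A = -79/6 kN, R_B = -35/6 kN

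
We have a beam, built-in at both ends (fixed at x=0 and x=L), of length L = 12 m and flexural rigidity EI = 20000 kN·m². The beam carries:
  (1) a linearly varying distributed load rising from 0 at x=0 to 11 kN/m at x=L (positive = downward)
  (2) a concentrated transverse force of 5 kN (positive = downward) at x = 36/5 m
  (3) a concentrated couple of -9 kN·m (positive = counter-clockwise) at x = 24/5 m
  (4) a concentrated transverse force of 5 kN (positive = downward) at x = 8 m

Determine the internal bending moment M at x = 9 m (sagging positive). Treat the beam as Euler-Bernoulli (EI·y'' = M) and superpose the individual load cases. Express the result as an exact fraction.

M(9) = 31837/1800 kN·m

Load 1 — triangular load w₀=11 kN/m (0→w₀ over full span):
  M_1 = 3w₀Lx/20 - w₀L²/30 - w₀x³/(6L) = 3·11·12·9/20 - 11·12²/30 - 11·9³/(6·12) = 561/40 kN·m
Load 2 — point force P=5 kN at a=36/5 m (b=L-a=24/5):
  M_2 = Pa²(a+3b)(L-x)/L³ - Pa²b/L²  [x>a] = 5·(36/5)²·((36/5)+3·(24/5))·(12-9)/12³ - 5·(36/5)²·(24/5)/12² = 27/25 kN·m
Load 3 — applied couple M₀=-9 kN·m at a=24/5 m (b=L-a=36/5):
  M_3 = R_Ax - M_A - M₀  [x>a] with R_A=-27/25, M_A=-27/25 = (-27/25)·9 - (-27/25) - (-9) = 9/25 kN·m
Load 4 — point force P=5 kN at a=8 m (b=L-a=4):
  M_4 = Pa²(a+3b)(L-x)/L³ - Pa²b/L²  [x>a] = 5·8²·(8+3·4)·(12-9)/12³ - 5·8²·4/12² = 20/9 kN·m
Superposition: M = Σ M_i = 31837/1800 kN·m ≈ 17.687222 kN·m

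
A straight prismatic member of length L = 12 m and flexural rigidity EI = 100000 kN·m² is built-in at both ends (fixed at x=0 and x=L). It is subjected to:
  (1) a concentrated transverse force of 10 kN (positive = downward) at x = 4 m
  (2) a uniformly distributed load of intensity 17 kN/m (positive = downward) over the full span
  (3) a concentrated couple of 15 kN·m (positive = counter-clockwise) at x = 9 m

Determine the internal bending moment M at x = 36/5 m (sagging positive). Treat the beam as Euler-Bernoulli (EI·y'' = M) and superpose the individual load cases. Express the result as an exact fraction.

M(36/5) = 355511/3600 kN·m

Load 1 — point force P=10 kN at a=4 m (b=L-a=8):
  M_1 = Pa²(a+3b)(L-x)/L³ - Pa²b/L²  [x>a] = 10·4²·(4+3·8)·(12-(36/5))/12³ - 10·4²·8/12² = 32/9 kN·m
Load 2 — uniform load w=17 kN/m over full span:
  M_2 = wLx/2 - wL²/12 - wx²/2 = 17·12·(36/5)/2 - 17·12²/12 - 17·(36/5)²/2 = 2244/25 kN·m
Load 3 — applied couple M₀=15 kN·m at a=9 m (b=L-a=3):
  M_3 = R_Ax - M_A  [x≤a] with R_A=45/32, M_A=75/16 = (45/32)·(36/5) - (75/16) = 87/16 kN·m
Superposition: M = Σ M_i = 355511/3600 kN·m ≈ 98.753056 kN·m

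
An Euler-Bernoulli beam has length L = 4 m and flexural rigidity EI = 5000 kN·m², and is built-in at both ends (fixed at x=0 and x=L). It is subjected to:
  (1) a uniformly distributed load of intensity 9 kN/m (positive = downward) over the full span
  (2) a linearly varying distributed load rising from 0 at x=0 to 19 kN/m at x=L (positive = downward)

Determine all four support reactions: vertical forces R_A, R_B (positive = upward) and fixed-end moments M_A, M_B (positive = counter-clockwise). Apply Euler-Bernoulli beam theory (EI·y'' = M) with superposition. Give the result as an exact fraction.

R_A = 147/5 kN, M_A = 332/15 kN·m, R_B = 223/5 kN, M_B = -136/5 kN·m

Load 1 — uniform load w=9 kN/m over full span:
  R_A = wL/2 = 9·4/2 = 18 kN
  M_A = wL²/12 = 9·4²/12 = 12 kN·m
  R_B = wL/2 = 9·4/2 = 18 kN
  M_B = -wL²/12 = -9·4²/12 = -12 kN·m
Load 2 — triangular load w₀=19 kN/m (0→w₀ over full span):
  R_A = 3w₀L/20 = 3·19·4/20 = 57/5 kN
  M_A = w₀L²/30 = 19·4²/30 = 152/15 kN·m
  R_B = 7w₀L/20 = 7·19·4/20 = 133/5 kN
  M_B = -w₀L²/20 = -19·4²/20 = -76/5 kN·m
Superposition: R_A = 147/5 kN, M_A = 332/15 kN·m, R_B = 223/5 kN, M_B = -136/5 kN·m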